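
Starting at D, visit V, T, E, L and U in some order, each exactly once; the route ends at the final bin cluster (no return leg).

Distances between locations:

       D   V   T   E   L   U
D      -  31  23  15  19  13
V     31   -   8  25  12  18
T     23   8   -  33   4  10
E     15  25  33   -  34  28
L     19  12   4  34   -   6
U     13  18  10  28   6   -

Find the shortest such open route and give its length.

Shortest open route: 56.

There are 5! = 120 possible orderings.
D - V - T - E - L - U: 31+8+33+34+6 = 112
D - V - T - E - U - L: 31+8+33+28+6 = 106
D - V - T - L - E - U: 31+8+4+34+28 = 105
D - V - T - L - U - E: 31+8+4+6+28 = 77
D - V - T - U - E - L: 31+8+10+28+34 = 111
D - V - T - U - L - E: 31+8+10+6+34 = 89
D - V - E - T - L - U: 31+25+33+4+6 = 99
D - V - E - T - U - L: 31+25+33+10+6 = 105
D - V - E - L - T - U: 31+25+34+4+10 = 104
D - V - E - L - U - T: 31+25+34+6+10 = 106
D - V - E - U - T - L: 31+25+28+10+4 = 98
D - V - E - U - L - T: 31+25+28+6+4 = 94
D - V - L - T - E - U: 31+12+4+33+28 = 108
D - V - L - T - U - E: 31+12+4+10+28 = 85
… (106 more)
D - U - L - T - V - E: 13+6+4+8+25 = 56  ← best
The minimum is 56.
One shortest path: D → U → L → T → V → E.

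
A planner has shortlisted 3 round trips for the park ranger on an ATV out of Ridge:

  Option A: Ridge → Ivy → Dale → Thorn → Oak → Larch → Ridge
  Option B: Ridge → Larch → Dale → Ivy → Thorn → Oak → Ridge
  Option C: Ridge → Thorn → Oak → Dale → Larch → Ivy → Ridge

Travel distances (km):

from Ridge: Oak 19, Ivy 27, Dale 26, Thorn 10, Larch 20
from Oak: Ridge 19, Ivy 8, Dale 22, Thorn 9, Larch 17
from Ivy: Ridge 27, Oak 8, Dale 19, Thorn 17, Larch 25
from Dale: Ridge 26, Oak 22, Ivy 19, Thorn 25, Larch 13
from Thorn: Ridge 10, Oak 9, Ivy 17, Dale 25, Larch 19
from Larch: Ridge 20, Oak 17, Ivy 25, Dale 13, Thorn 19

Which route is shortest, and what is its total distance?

97 km — Option B is the shortest.

Option A: 27 + 19 + 25 + 9 + 17 + 20 = 117
Option B: 20 + 13 + 19 + 17 + 9 + 19 = 97
Option C: 10 + 9 + 22 + 13 + 25 + 27 = 106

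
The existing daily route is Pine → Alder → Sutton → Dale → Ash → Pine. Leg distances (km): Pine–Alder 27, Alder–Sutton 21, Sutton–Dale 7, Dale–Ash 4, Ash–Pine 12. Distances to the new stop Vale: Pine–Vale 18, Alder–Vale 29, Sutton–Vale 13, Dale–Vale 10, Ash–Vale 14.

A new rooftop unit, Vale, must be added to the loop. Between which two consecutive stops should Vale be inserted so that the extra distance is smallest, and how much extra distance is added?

Insertion cost between consecutive stops i–j is d(i,Vale) + d(Vale,j) − d(i,j):
  between Pine and Alder: 18 + 29 − 27 = 20
  between Alder and Sutton: 29 + 13 − 21 = 21
  between Sutton and Dale: 13 + 10 − 7 = 16
  between Dale and Ash: 10 + 14 − 4 = 20
  between Ash and Pine: 14 + 18 − 12 = 20
Cheapest insertion is between Sutton and Dale, adding 16.
New total = 71 + 16 = 87.

Minimum extra distance: 16 km, inserting Vale between Sutton and Dale.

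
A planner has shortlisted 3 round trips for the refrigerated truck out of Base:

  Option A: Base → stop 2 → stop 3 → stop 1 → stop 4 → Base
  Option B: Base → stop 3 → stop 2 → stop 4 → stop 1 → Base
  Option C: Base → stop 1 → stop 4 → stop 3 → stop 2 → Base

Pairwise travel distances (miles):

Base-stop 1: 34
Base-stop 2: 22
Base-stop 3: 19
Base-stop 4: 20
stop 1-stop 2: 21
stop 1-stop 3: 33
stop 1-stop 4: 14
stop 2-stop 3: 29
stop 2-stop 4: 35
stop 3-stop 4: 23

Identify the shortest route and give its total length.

Shortest is Option A, total 118 miles.

Option A: 22 + 29 + 33 + 14 + 20 = 118
Option B: 19 + 29 + 35 + 14 + 34 = 131
Option C: 34 + 14 + 23 + 29 + 22 = 122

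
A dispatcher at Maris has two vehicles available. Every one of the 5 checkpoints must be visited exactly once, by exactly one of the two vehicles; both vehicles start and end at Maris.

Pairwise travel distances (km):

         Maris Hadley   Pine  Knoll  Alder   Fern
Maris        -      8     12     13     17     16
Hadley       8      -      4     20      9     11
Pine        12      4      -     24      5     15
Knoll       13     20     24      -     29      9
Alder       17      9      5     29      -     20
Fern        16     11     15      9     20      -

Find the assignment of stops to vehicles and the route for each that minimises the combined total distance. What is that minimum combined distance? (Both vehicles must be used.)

Minimum combined distance: 72 km.

Try each way of splitting the stops between the two vehicles (each non-empty) and, for each split, find the best tour for each vehicle:
  {Hadley} + {Pine, Knoll, Alder, Fern}: 16 + 59 = 75
  {Pine} + {Hadley, Knoll, Alder, Fern}: 24 + 59 = 83
  {Hadley, Pine} + {Knoll, Alder, Fern}: 24 + 59 = 83
  {Knoll} + {Hadley, Pine, Alder, Fern}: 26 + 53 = 79
  {Hadley, Knoll} + {Pine, Alder, Fern}: 41 + 53 = 94
  {Pine, Knoll} + {Hadley, Alder, Fern}: 49 + 53 = 102
  … (15 splits in total)
  {Hadley, Pine, Alder} + {Knoll, Fern}: 34 + 38 = 72  ← best
Best: vehicle 1 Maris → Hadley → Pine → Alder → Maris = 34; vehicle 2 Maris → Knoll → Fern → Maris = 38; combined 72.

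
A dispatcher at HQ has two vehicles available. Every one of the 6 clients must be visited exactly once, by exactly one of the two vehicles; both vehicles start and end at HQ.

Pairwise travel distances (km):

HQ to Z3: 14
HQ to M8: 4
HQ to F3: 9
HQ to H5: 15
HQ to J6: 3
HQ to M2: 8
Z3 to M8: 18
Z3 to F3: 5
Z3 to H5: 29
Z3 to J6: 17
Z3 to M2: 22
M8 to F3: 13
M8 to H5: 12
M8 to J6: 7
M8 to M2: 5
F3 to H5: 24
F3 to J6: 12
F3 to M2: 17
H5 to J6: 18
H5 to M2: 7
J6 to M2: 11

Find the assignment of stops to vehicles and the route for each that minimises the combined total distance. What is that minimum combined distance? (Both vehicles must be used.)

Try each way of splitting the stops between the two vehicles (each non-empty) and, for each split, find the best tour for each vehicle:
  {Z3} + {M8, F3, H5, J6, M2}: 28 + 55 = 83
  {M8} + {Z3, F3, H5, J6, M2}: 8 + 64 = 72
  {Z3, M8} + {F3, H5, J6, M2}: 36 + 54 = 90
  {F3} + {Z3, M8, H5, J6, M2}: 18 + 65 = 83
  {Z3, F3} + {M8, H5, J6, M2}: 28 + 37 = 65
  {M8, F3} + {Z3, H5, J6, M2}: 26 + 64 = 90
  … (31 splits in total)
Best: vehicle 1 HQ → Z3 → F3 → HQ = 28; vehicle 2 HQ → M8 → H5 → M2 → J6 → HQ = 37; combined 65.

Minimum combined distance: 65 km.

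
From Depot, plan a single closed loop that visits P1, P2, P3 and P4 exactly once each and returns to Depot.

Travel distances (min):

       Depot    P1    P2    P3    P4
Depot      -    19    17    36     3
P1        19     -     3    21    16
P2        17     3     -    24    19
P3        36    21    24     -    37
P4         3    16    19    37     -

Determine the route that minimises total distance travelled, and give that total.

With 4 stops there are 4!/2 = 12 distinct round trips (a route and its reverse cost the same).
Depot-P1-P2-P3-P4-Depot: 19+3+24+37+3 = 86
Depot-P1-P2-P4-P3-Depot: 19+3+19+37+36 = 114
Depot-P1-P3-P2-P4-Depot: 19+21+24+19+3 = 86
Depot-P1-P3-P4-P2-Depot: 19+21+37+19+17 = 113
Depot-P1-P4-P2-P3-Depot: 19+16+19+24+36 = 114
Depot-P1-P4-P3-P2-Depot: 19+16+37+24+17 = 113
Depot-P2-P1-P3-P4-Depot: 17+3+21+37+3 = 81
Depot-P2-P1-P4-P3-Depot: 17+3+16+37+36 = 109
Depot-P2-P3-P1-P4-Depot: 17+24+21+16+3 = 81
Depot-P2-P4-P1-P3-Depot: 17+19+16+21+36 = 109
Depot-P3-P1-P2-P4-Depot: 36+21+3+19+3 = 82
Depot-P3-P2-P1-P4-Depot: 36+24+3+16+3 = 82
The minimum is 81.
One optimal route: Depot → P2 → P1 → P3 → P4 → Depot (or its reverse).

Shortest round trip = 81 min.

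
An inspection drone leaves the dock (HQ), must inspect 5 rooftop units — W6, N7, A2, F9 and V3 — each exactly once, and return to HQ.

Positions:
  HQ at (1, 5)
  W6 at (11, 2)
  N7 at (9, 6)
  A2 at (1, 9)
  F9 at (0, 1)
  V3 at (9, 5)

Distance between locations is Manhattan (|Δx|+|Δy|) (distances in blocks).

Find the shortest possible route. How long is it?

Minimum total distance: 38 blocks.

HQ-W6-N7-A2-F9-V3-HQ: 13+6+11+9+13+8 = 60
HQ-W6-N7-A2-V3-F9-HQ: 13+6+11+12+13+5 = 60
HQ-W6-N7-F9-A2-V3-HQ: 13+6+14+9+12+8 = 62
HQ-W6-N7-F9-V3-A2-HQ: 13+6+14+13+12+4 = 62
HQ-W6-N7-V3-A2-F9-HQ: 13+6+1+12+9+5 = 46
HQ-W6-N7-V3-F9-A2-HQ: 13+6+1+13+9+4 = 46
HQ-W6-A2-N7-F9-V3-HQ: 13+17+11+14+13+8 = 76
HQ-W6-A2-N7-V3-F9-HQ: 13+17+11+1+13+5 = 60
HQ-W6-A2-F9-N7-V3-HQ: 13+17+9+14+1+8 = 62
HQ-W6-A2-F9-V3-N7-HQ: 13+17+9+13+1+9 = 62
HQ-W6-A2-V3-N7-F9-HQ: 13+17+12+1+14+5 = 62
HQ-W6-A2-V3-F9-N7-HQ: 13+17+12+13+14+9 = 78
HQ-W6-F9-N7-A2-V3-HQ: 13+12+14+11+12+8 = 70
HQ-W6-F9-N7-V3-A2-HQ: 13+12+14+1+12+4 = 56
… (46 more)
HQ-A2-N7-V3-W6-F9-HQ: 4+11+1+5+12+5 = 38  ← best
The minimum is 38.
One optimal route: HQ → A2 → N7 → V3 → W6 → F9 → HQ (or its reverse).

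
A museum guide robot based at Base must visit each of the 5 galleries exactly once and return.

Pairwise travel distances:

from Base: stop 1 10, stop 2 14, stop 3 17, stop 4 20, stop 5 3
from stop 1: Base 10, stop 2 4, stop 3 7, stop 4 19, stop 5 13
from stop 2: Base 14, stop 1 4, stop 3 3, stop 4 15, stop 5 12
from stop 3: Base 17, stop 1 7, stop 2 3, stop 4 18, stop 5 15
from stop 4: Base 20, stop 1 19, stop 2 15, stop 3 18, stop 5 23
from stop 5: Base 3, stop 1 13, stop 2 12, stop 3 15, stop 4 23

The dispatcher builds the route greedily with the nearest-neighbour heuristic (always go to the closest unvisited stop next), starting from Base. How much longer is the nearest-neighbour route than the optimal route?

The nearest-neighbour route is 3 longer than optimal.

Base: stop 5=3, stop 1=10, stop 2=14, stop 3=17, stop 4=20 ⇒ stop 5
stop 5: stop 2=12, stop 1=13, stop 3=15, stop 4=23 ⇒ stop 2
stop 2: stop 3=3, stop 1=4, stop 4=15 ⇒ stop 3
stop 3: stop 1=7, stop 4=18 ⇒ stop 1
stop 1: stop 4=19 ⇒ stop 4
NN route Base → stop 5 → stop 2 → stop 3 → stop 1 → stop 4 → Base costs 64.
Optimal: Base → stop 1 → stop 2 → stop 3 → stop 4 → stop 5 → Base costs 61 (by enumerating all 60 distinct tours).
Excess = 64 − 61 = 3.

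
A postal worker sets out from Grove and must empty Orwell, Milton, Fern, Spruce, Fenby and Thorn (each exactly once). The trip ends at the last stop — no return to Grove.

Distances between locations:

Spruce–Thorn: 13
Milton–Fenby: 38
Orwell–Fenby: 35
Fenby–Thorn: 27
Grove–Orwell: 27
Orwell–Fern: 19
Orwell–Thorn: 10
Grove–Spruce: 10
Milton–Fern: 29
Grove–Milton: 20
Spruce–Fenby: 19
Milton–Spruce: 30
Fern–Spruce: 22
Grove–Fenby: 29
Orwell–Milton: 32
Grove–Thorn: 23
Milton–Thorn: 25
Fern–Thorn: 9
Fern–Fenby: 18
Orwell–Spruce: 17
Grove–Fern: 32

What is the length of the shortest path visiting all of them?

There are 6! = 720 possible orderings.
Grove→Orwell→Milton→Fern→Spruce→Fenby→Thorn: 27+32+29+22+19+27 = 156
Grove→Orwell→Milton→Fern→Spruce→Thorn→Fenby: 27+32+29+22+13+27 = 150
Grove→Orwell→Milton→Fern→Fenby→Spruce→Thorn: 27+32+29+18+19+13 = 138
Grove→Orwell→Milton→Fern→Fenby→Thorn→Spruce: 27+32+29+18+27+13 = 146
Grove→Orwell→Milton→Fern→Thorn→Spruce→Fenby: 27+32+29+9+13+19 = 129
Grove→Orwell→Milton→Fern→Thorn→Fenby→Spruce: 27+32+29+9+27+19 = 143
Grove→Orwell→Milton→Spruce→Fern→Fenby→Thorn: 27+32+30+22+18+27 = 156
Grove→Orwell→Milton→Spruce→Fern→Thorn→Fenby: 27+32+30+22+9+27 = 147
… (712 more)
Grove→Spruce→Fenby→Fern→Thorn→Orwell→Milton: 10+19+18+9+10+32 = 98  ← best
The minimum is 98.
One shortest path: Grove → Spruce → Fenby → Fern → Thorn → Orwell → Milton.

98 — the minimum one-way total.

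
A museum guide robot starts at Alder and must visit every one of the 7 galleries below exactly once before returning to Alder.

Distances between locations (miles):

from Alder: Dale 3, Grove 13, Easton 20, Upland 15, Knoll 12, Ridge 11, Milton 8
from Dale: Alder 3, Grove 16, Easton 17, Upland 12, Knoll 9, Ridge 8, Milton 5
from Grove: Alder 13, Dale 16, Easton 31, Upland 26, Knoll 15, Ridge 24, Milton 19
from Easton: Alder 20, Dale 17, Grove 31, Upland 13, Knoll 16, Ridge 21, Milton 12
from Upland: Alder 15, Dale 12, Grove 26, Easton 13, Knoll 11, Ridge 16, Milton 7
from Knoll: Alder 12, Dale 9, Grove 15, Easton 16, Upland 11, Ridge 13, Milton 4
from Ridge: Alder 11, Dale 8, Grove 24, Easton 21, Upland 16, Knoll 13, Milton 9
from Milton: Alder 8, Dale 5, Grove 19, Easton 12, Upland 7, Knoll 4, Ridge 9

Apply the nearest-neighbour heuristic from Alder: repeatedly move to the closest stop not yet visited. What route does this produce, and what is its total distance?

Total distance 94 miles via the nearest-neighbour route Alder → Dale → Milton → Knoll → Upland → Easton → Ridge → Grove → Alder.

At Alder the remaining stops are Dale 3, Milton 8, Ridge 11, Knoll 12, Grove 13, Upland 15, Easton 20; go to Dale.
At Dale the remaining stops are Milton 5, Ridge 8, Knoll 9, Upland 12, Grove 16, Easton 17; go to Milton.
At Milton the remaining stops are Knoll 4, Upland 7, Ridge 9, Easton 12, Grove 19; go to Knoll.
At Knoll the remaining stops are Upland 11, Ridge 13, Grove 15, Easton 16; go to Upland.
At Upland the remaining stops are Easton 13, Ridge 16, Grove 26; go to Easton.
At Easton the remaining stops are Ridge 21, Grove 31; go to Ridge.
At Ridge the remaining stops are Grove 24; go to Grove.
Return Grove→Alder: 13.
Total = 3 + 5 + 4 + 11 + 13 + 21 + 24 + 13 = 94.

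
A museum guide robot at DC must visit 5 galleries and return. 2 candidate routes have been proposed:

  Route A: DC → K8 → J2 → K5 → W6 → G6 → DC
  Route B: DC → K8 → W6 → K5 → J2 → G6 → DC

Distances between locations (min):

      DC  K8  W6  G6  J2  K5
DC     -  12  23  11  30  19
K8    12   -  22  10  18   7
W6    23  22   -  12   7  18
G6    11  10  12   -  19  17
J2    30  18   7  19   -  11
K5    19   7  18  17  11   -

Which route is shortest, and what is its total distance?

82 min — Route A is the shortest.

Route A: 12 + 18 + 11 + 18 + 12 + 11 = 82
Route B: 12 + 22 + 18 + 11 + 19 + 11 = 93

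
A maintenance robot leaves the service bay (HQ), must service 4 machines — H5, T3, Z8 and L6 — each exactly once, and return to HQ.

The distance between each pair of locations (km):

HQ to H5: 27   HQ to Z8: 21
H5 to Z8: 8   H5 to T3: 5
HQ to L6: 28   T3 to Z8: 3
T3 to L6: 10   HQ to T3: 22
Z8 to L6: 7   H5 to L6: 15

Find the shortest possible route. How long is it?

70 km — the shortest possible round trip.

With 4 stops there are 4!/2 = 12 distinct round trips (a route and its reverse cost the same).
HQ - H5 - T3 - Z8 - L6 - HQ: 27+5+3+7+28 = 70
HQ - H5 - T3 - L6 - Z8 - HQ: 27+5+10+7+21 = 70
HQ - H5 - Z8 - T3 - L6 - HQ: 27+8+3+10+28 = 76
HQ - H5 - Z8 - L6 - T3 - HQ: 27+8+7+10+22 = 74
HQ - H5 - L6 - T3 - Z8 - HQ: 27+15+10+3+21 = 76
HQ - H5 - L6 - Z8 - T3 - HQ: 27+15+7+3+22 = 74
HQ - T3 - H5 - Z8 - L6 - HQ: 22+5+8+7+28 = 70
HQ - T3 - H5 - L6 - Z8 - HQ: 22+5+15+7+21 = 70
HQ - T3 - Z8 - H5 - L6 - HQ: 22+3+8+15+28 = 76
HQ - T3 - L6 - H5 - Z8 - HQ: 22+10+15+8+21 = 76
HQ - Z8 - H5 - T3 - L6 - HQ: 21+8+5+10+28 = 72
HQ - Z8 - T3 - H5 - L6 - HQ: 21+3+5+15+28 = 72
The minimum is 70.
One optimal route: HQ → H5 → T3 → Z8 → L6 → HQ (or its reverse).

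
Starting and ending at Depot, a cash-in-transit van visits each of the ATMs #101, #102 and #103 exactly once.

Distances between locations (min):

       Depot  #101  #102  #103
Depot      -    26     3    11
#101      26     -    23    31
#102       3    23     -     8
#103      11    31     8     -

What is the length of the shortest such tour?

Minimum total distance: 68 min.

With 3 stops there are 3!/2 = 3 distinct round trips (a route and its reverse cost the same).
Depot→#101→#102→#103→Depot: 26+23+8+11 = 68
Depot→#101→#103→#102→Depot: 26+31+8+3 = 68
Depot→#102→#101→#103→Depot: 3+23+31+11 = 68
The minimum is 68.
One optimal route: Depot → #101 → #102 → #103 → Depot (or its reverse).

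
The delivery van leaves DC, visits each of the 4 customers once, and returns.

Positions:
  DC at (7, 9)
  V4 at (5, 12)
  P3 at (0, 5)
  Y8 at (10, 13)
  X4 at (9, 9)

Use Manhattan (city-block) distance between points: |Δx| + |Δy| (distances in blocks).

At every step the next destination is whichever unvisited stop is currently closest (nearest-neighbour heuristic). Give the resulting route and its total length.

36 blocks along DC → X4 → Y8 → V4 → P3 → DC.

DC → [X4:2 / V4:5 / Y8:7 / P3:11] → X4 (2)
X4 → [Y8:5 / V4:7 / P3:13] → Y8 (5)
Y8 → [V4:6 / P3:18] → V4 (6)
V4 → [P3:12] → P3 (12)
Return P3→DC: 11.
Total = 2 + 5 + 6 + 12 + 11 = 36.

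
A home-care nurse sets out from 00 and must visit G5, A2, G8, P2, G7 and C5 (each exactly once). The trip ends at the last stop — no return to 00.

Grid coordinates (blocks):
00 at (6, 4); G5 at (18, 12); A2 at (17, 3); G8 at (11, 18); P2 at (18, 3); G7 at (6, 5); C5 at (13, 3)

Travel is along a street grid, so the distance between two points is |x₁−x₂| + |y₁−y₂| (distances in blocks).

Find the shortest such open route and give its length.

There are 6! = 720 possible orderings.
00 - G5 - A2 - G8 - P2 - G7 - C5: 20+10+21+22+14+9 = 96
00 - G5 - A2 - G8 - P2 - C5 - G7: 20+10+21+22+5+9 = 87
00 - G5 - A2 - G8 - G7 - P2 - C5: 20+10+21+18+14+5 = 88
00 - G5 - A2 - G8 - G7 - C5 - P2: 20+10+21+18+9+5 = 83
00 - G5 - A2 - G8 - C5 - P2 - G7: 20+10+21+17+5+14 = 87
00 - G5 - A2 - G8 - C5 - G7 - P2: 20+10+21+17+9+14 = 91
00 - G5 - A2 - P2 - G8 - G7 - C5: 20+10+1+22+18+9 = 80
00 - G5 - A2 - P2 - G8 - C5 - G7: 20+10+1+22+17+9 = 79
… (712 more)
00 - G7 - C5 - A2 - P2 - G5 - G8: 1+9+4+1+9+13 = 37  ← best
The minimum is 37.
One shortest path: 00 → G7 → C5 → A2 → P2 → G5 → G8.

Shortest open route: 37 blocks.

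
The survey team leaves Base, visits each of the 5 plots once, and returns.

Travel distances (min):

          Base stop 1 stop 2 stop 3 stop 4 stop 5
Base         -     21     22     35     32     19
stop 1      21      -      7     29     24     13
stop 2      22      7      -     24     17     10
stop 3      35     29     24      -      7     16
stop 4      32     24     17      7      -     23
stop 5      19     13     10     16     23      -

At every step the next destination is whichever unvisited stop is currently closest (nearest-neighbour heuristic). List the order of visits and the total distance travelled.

At Base the remaining stops are stop 5 19, stop 1 21, stop 2 22, stop 4 32, stop 3 35; go to stop 5.
At stop 5 the remaining stops are stop 2 10, stop 1 13, stop 3 16, stop 4 23; go to stop 2.
At stop 2 the remaining stops are stop 1 7, stop 4 17, stop 3 24; go to stop 1.
At stop 1 the remaining stops are stop 4 24, stop 3 29; go to stop 4.
At stop 4 the remaining stops are stop 3 7; go to stop 3.
Return stop 3→Base: 35.
Total = 19 + 10 + 7 + 24 + 7 + 35 = 102.

102 min along Base → stop 5 → stop 2 → stop 1 → stop 4 → stop 3 → Base.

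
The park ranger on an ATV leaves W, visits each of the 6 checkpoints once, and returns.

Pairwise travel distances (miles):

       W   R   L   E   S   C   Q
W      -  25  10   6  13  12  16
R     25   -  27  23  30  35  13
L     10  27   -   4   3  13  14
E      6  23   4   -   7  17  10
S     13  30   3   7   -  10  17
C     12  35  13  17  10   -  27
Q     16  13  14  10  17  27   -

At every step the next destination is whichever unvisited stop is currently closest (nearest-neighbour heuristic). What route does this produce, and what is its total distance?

W → [E:6 / L:10 / C:12 / S:13 / Q:16 / R:25] → E (6)
E → [L:4 / S:7 / Q:10 / C:17 / R:23] → L (4)
L → [S:3 / C:13 / Q:14 / R:27] → S (3)
S → [C:10 / Q:17 / R:30] → C (10)
C → [Q:27 / R:35] → Q (27)
Q → [R:13] → R (13)
Return R→W: 25.
Total = 6 + 4 + 3 + 10 + 27 + 13 + 25 = 88.

Total distance 88 miles via the nearest-neighbour route W → E → L → S → C → Q → R → W.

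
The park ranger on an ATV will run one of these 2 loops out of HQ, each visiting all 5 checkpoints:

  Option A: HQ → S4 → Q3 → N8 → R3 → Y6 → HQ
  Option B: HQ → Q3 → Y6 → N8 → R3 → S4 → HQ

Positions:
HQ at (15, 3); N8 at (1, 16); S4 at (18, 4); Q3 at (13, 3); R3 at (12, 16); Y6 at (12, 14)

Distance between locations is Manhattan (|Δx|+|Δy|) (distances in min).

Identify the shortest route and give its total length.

60 min — Option B is the shortest.

Option A: 4 + 6 + 25 + 11 + 2 + 14 = 62
Option B: 2 + 12 + 13 + 11 + 18 + 4 = 60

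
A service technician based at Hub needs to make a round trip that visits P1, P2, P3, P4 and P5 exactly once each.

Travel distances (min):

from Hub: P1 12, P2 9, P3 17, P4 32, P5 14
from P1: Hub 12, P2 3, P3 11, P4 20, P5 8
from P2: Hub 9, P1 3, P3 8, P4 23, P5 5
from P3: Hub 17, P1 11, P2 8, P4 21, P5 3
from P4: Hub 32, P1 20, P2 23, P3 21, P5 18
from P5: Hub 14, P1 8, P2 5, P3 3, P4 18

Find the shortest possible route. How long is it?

With 5 stops there are 5!/2 = 60 distinct round trips (a route and its reverse cost the same).
Hub - P1 - P2 - P3 - P4 - P5 - Hub: 12+3+8+21+18+14 = 76
Hub - P1 - P2 - P3 - P5 - P4 - Hub: 12+3+8+3+18+32 = 76
Hub - P1 - P2 - P4 - P3 - P5 - Hub: 12+3+23+21+3+14 = 76
Hub - P1 - P2 - P4 - P5 - P3 - Hub: 12+3+23+18+3+17 = 76
Hub - P1 - P2 - P5 - P3 - P4 - Hub: 12+3+5+3+21+32 = 76
Hub - P1 - P2 - P5 - P4 - P3 - Hub: 12+3+5+18+21+17 = 76
Hub - P1 - P3 - P2 - P4 - P5 - Hub: 12+11+8+23+18+14 = 86
Hub - P1 - P3 - P2 - P5 - P4 - Hub: 12+11+8+5+18+32 = 86
Hub - P1 - P3 - P4 - P2 - P5 - Hub: 12+11+21+23+5+14 = 86
Hub - P1 - P3 - P4 - P5 - P2 - Hub: 12+11+21+18+5+9 = 76
Hub - P1 - P3 - P5 - P2 - P4 - Hub: 12+11+3+5+23+32 = 86
Hub - P1 - P3 - P5 - P4 - P2 - Hub: 12+11+3+18+23+9 = 76
Hub - P1 - P4 - P2 - P3 - P5 - Hub: 12+20+23+8+3+14 = 80
Hub - P1 - P4 - P2 - P5 - P3 - Hub: 12+20+23+5+3+17 = 80
… (46 more)
Hub - P1 - P4 - P3 - P5 - P2 - Hub: 12+20+21+3+5+9 = 70  ← best
The minimum is 70.
One optimal route: Hub → P1 → P4 → P3 → P5 → P2 → Hub (or its reverse).

70 min — the shortest possible round trip.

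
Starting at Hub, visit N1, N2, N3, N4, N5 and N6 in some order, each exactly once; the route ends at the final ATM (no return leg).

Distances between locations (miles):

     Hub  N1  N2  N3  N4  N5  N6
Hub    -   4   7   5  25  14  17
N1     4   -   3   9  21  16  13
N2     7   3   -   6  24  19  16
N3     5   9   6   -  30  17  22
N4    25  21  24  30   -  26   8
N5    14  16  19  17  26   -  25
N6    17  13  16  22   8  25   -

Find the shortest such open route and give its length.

61 miles — the minimum one-way total.

There are 6! = 720 possible orderings.
Hub→N1→N2→N3→N4→N5→N6: 4+3+6+30+26+25 = 94
Hub→N1→N2→N3→N4→N6→N5: 4+3+6+30+8+25 = 76
Hub→N1→N2→N3→N5→N4→N6: 4+3+6+17+26+8 = 64
Hub→N1→N2→N3→N5→N6→N4: 4+3+6+17+25+8 = 63
Hub→N1→N2→N3→N6→N4→N5: 4+3+6+22+8+26 = 69
Hub→N1→N2→N3→N6→N5→N4: 4+3+6+22+25+26 = 86
Hub→N1→N2→N4→N3→N5→N6: 4+3+24+30+17+25 = 103
Hub→N1→N2→N4→N3→N6→N5: 4+3+24+30+22+25 = 108
… (712 more)
Hub→N3→N2→N1→N6→N4→N5: 5+6+3+13+8+26 = 61  ← best
The minimum is 61.
One shortest path: Hub → N3 → N2 → N1 → N6 → N4 → N5.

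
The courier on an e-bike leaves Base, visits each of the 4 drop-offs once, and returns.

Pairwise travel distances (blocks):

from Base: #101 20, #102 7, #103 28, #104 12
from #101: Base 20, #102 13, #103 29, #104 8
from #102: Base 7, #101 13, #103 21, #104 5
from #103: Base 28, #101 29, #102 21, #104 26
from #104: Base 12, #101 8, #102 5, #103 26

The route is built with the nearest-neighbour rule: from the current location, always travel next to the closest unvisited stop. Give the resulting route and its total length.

At Base the remaining stops are #102 7, #104 12, #101 20, #103 28; go to #102.
At #102 the remaining stops are #104 5, #101 13, #103 21; go to #104.
At #104 the remaining stops are #101 8, #103 26; go to #101.
At #101 the remaining stops are #103 29; go to #103.
Return #103→Base: 28.
Total = 7 + 5 + 8 + 29 + 28 = 77.

Total distance 77 blocks via the nearest-neighbour route Base → #102 → #104 → #101 → #103 → Base.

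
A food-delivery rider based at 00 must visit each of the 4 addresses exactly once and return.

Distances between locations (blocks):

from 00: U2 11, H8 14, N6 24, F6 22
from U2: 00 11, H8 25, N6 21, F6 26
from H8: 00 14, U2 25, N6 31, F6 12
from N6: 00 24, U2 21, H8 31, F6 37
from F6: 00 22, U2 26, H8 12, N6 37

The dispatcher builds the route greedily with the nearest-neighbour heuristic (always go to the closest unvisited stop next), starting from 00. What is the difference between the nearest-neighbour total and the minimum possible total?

00: U2=11, H8=14, F6=22, N6=24 ⇒ U2
U2: N6=21, H8=25, F6=26 ⇒ N6
N6: H8=31, F6=37 ⇒ H8
H8: F6=12 ⇒ F6
NN route 00 → U2 → N6 → H8 → F6 → 00 costs 97.
Optimal: 00 → U2 → N6 → F6 → H8 → 00 costs 95 (by enumerating all 12 distinct tours).
Excess = 97 − 95 = 2.

Excess over optimum: 2 blocks.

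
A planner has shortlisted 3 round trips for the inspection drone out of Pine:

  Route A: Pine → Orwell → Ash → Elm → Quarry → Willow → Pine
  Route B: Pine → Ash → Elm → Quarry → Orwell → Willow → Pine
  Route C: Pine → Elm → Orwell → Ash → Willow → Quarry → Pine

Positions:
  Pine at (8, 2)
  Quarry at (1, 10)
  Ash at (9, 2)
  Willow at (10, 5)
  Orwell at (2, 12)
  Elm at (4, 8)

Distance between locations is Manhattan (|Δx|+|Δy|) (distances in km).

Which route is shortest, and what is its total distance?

Route A: 16 + 17 + 11 + 5 + 14 + 5 = 68
Route B: 1 + 11 + 5 + 3 + 15 + 5 = 40
Route C: 10 + 6 + 17 + 4 + 14 + 15 = 66

40 km — Route B is the shortest.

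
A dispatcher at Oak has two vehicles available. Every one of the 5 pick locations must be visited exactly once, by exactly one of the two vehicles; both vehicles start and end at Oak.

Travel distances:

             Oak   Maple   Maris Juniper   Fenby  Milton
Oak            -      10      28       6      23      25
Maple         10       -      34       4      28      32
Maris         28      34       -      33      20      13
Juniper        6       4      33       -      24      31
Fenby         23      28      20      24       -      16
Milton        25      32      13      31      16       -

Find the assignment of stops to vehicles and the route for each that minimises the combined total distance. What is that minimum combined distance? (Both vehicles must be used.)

There are 2^4 − 1 = 15 ways to divide the 5 stops into two non-empty groups. For each, the best each vehicle can do is its own shortest tour through its group:
  {Maple} + {Maris, Juniper, Fenby, Milton}: 20 + 87 = 107
  {Maris} + {Maple, Juniper, Fenby, Milton}: 56 + 79 = 135
  {Maple, Maris} + {Juniper, Fenby, Milton}: 72 + 71 = 143
  {Juniper} + {Maple, Maris, Fenby, Milton}: 12 + 95 = 107
  {Maple, Juniper} + {Maris, Fenby, Milton}: 20 + 80 = 100
  {Maris, Juniper} + {Maple, Fenby, Milton}: 67 + 79 = 146
  … (15 splits in total)
Best: vehicle 1 Oak → Maple → Juniper → Oak = 20; vehicle 2 Oak → Maris → Milton → Fenby → Oak = 80; combined 100.

100 — the smallest possible combined total.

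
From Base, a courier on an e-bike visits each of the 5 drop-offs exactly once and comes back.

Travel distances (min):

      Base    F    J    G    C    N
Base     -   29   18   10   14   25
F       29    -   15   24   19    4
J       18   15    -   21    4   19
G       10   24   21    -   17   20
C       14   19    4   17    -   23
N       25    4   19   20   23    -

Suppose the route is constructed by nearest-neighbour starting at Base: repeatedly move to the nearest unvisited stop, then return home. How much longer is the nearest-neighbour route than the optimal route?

From Base: G=10, C=14, J=18, N=25, F=29 → choose G (10).
From G: C=17, N=20, J=21, F=24 → choose C (17).
From C: J=4, F=19, N=23 → choose J (4).
From J: F=15, N=19 → choose F (15).
From F: N=4 → choose N (4).
NN route Base → G → C → J → F → N → Base costs 75.
Optimal: Base → G → N → F → J → C → Base costs 67 (by enumerating all 60 distinct tours).
Excess = 75 − 67 = 8.

8 min longer than the optimal tour.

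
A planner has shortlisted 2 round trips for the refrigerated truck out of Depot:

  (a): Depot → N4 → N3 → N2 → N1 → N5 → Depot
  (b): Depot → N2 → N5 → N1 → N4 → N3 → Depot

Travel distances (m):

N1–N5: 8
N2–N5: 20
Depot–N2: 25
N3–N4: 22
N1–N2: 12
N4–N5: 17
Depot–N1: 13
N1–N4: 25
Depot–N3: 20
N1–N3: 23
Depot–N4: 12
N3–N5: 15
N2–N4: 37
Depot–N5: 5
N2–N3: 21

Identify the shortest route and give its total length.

(a): 12 + 22 + 21 + 12 + 8 + 5 = 80
(b): 25 + 20 + 8 + 25 + 22 + 20 = 120

80 m — (a) is the shortest.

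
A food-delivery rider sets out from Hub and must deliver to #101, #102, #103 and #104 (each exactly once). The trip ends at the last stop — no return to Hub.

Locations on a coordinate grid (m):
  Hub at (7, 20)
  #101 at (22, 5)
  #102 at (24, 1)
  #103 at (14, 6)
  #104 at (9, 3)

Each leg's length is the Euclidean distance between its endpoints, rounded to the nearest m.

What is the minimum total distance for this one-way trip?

There are 4! = 24 possible orderings.
Hub - #101 - #102 - #103 - #104: 21+4+11+6 = 42
Hub - #101 - #102 - #104 - #103: 21+4+15+6 = 46
Hub - #101 - #103 - #102 - #104: 21+8+11+15 = 55
Hub - #101 - #103 - #104 - #102: 21+8+6+15 = 50
Hub - #101 - #104 - #102 - #103: 21+13+15+11 = 60
Hub - #101 - #104 - #103 - #102: 21+13+6+11 = 51
Hub - #102 - #101 - #103 - #104: 25+4+8+6 = 43
Hub - #102 - #101 - #104 - #103: 25+4+13+6 = 48
Hub - #102 - #103 - #101 - #104: 25+11+8+13 = 57
Hub - #102 - #103 - #104 - #101: 25+11+6+13 = 55
Hub - #102 - #104 - #101 - #103: 25+15+13+8 = 61
Hub - #102 - #104 - #103 - #101: 25+15+6+8 = 54
Hub - #103 - #101 - #102 - #104: 16+8+4+15 = 43
Hub - #103 - #101 - #104 - #102: 16+8+13+15 = 52
… (10 more)
Hub - #104 - #103 - #101 - #102: 17+6+8+4 = 35  ← best
The minimum is 35.
One shortest path: Hub → #104 → #103 → #101 → #102.

Minimum one-way distance = 35 m.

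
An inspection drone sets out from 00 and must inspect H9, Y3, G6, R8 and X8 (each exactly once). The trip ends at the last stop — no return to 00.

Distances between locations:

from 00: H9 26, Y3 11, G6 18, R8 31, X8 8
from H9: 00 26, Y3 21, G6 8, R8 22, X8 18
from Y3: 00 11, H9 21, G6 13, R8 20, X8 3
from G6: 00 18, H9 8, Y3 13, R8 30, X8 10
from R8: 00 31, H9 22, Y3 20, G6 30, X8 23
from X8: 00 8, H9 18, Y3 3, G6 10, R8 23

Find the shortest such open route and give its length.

Shortest open route: 54.

There are 5! = 120 possible orderings.
00 - H9 - Y3 - G6 - R8 - X8: 26+21+13+30+23 = 113
00 - H9 - Y3 - G6 - X8 - R8: 26+21+13+10+23 = 93
00 - H9 - Y3 - R8 - G6 - X8: 26+21+20+30+10 = 107
00 - H9 - Y3 - R8 - X8 - G6: 26+21+20+23+10 = 100
00 - H9 - Y3 - X8 - G6 - R8: 26+21+3+10+30 = 90
00 - H9 - Y3 - X8 - R8 - G6: 26+21+3+23+30 = 103
00 - H9 - G6 - Y3 - R8 - X8: 26+8+13+20+23 = 90
00 - H9 - G6 - Y3 - X8 - R8: 26+8+13+3+23 = 73
00 - H9 - G6 - R8 - Y3 - X8: 26+8+30+20+3 = 87
00 - H9 - G6 - R8 - X8 - Y3: 26+8+30+23+3 = 90
00 - H9 - G6 - X8 - Y3 - R8: 26+8+10+3+20 = 67
00 - H9 - G6 - X8 - R8 - Y3: 26+8+10+23+20 = 87
00 - H9 - R8 - Y3 - G6 - X8: 26+22+20+13+10 = 91
00 - H9 - R8 - Y3 - X8 - G6: 26+22+20+3+10 = 81
… (106 more)
00 - Y3 - X8 - G6 - H9 - R8: 11+3+10+8+22 = 54  ← best
The minimum is 54.
One shortest path: 00 → Y3 → X8 → G6 → H9 → R8.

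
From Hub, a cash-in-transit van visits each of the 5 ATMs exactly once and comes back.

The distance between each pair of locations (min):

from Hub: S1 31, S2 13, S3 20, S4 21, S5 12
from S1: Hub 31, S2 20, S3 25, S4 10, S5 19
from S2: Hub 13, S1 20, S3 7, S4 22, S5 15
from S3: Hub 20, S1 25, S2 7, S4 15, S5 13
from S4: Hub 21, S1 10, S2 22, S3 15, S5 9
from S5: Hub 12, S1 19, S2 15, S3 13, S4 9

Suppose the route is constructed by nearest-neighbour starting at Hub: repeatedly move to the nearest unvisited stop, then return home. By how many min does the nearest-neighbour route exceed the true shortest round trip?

Excess over optimum: 2 min.

Hub: S5=12, S2=13, S3=20, S4=21, S1=31 ⇒ S5
S5: S4=9, S3=13, S2=15, S1=19 ⇒ S4
S4: S1=10, S3=15, S2=22 ⇒ S1
S1: S2=20, S3=25 ⇒ S2
S2: S3=7 ⇒ S3
NN route Hub → S5 → S4 → S1 → S2 → S3 → Hub costs 78.
Optimal: Hub → S2 → S3 → S1 → S4 → S5 → Hub costs 76 (by enumerating all 60 distinct tours).
Excess = 78 − 76 = 2.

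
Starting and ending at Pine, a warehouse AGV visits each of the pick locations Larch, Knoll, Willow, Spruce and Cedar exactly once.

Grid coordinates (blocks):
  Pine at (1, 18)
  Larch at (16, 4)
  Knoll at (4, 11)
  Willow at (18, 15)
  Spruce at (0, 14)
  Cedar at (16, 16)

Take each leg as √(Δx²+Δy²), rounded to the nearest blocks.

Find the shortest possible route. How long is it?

Minimum total distance: 51 blocks.

With 5 stops there are 5!/2 = 60 distinct round trips (a route and its reverse cost the same).
Pine-Larch-Knoll-Willow-Spruce-Cedar-Pine: 21+14+15+18+16+15 = 99
Pine-Larch-Knoll-Willow-Cedar-Spruce-Pine: 21+14+15+2+16+4 = 72
Pine-Larch-Knoll-Spruce-Willow-Cedar-Pine: 21+14+5+18+2+15 = 75
Pine-Larch-Knoll-Spruce-Cedar-Willow-Pine: 21+14+5+16+2+17 = 75
Pine-Larch-Knoll-Cedar-Willow-Spruce-Pine: 21+14+13+2+18+4 = 72
Pine-Larch-Knoll-Cedar-Spruce-Willow-Pine: 21+14+13+16+18+17 = 99
Pine-Larch-Willow-Knoll-Spruce-Cedar-Pine: 21+11+15+5+16+15 = 83
Pine-Larch-Willow-Knoll-Cedar-Spruce-Pine: 21+11+15+13+16+4 = 80
Pine-Larch-Willow-Spruce-Knoll-Cedar-Pine: 21+11+18+5+13+15 = 83
Pine-Larch-Willow-Spruce-Cedar-Knoll-Pine: 21+11+18+16+13+8 = 87
Pine-Larch-Willow-Cedar-Knoll-Spruce-Pine: 21+11+2+13+5+4 = 56
Pine-Larch-Willow-Cedar-Spruce-Knoll-Pine: 21+11+2+16+5+8 = 63
Pine-Larch-Spruce-Knoll-Willow-Cedar-Pine: 21+19+5+15+2+15 = 77
Pine-Larch-Spruce-Knoll-Cedar-Willow-Pine: 21+19+5+13+2+17 = 77
… (46 more)
Pine-Spruce-Knoll-Larch-Willow-Cedar-Pine: 4+5+14+11+2+15 = 51  ← best
The minimum is 51.
One optimal route: Pine → Spruce → Knoll → Larch → Willow → Cedar → Pine (or its reverse).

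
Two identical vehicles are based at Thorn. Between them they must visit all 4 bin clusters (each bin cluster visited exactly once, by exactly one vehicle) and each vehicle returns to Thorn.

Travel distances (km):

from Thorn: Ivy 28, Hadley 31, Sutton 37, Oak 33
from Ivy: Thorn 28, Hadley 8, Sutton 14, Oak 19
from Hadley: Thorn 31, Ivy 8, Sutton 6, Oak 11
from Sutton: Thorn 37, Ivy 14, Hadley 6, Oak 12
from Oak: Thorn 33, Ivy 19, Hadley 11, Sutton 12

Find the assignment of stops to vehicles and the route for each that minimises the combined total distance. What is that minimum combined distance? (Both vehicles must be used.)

Try each way of splitting the stops between the two vehicles (each non-empty) and, for each split, find the best tour for each vehicle:
  {Ivy} + {Hadley, Sutton, Oak}: 56 + 82 = 138
  {Hadley} + {Ivy, Sutton, Oak}: 62 + 87 = 149
  {Ivy, Hadley} + {Sutton, Oak}: 67 + 82 = 149
  {Sutton} + {Ivy, Hadley, Oak}: 74 + 80 = 154
  {Ivy, Sutton} + {Hadley, Oak}: 79 + 75 = 154
  {Hadley, Sutton} + {Ivy, Oak}: 74 + 80 = 154
  … (7 splits in total)
Best: vehicle 1 Thorn → Ivy → Thorn = 56; vehicle 2 Thorn → Hadley → Sutton → Oak → Thorn = 82; combined 138.

138 km — the smallest possible combined total.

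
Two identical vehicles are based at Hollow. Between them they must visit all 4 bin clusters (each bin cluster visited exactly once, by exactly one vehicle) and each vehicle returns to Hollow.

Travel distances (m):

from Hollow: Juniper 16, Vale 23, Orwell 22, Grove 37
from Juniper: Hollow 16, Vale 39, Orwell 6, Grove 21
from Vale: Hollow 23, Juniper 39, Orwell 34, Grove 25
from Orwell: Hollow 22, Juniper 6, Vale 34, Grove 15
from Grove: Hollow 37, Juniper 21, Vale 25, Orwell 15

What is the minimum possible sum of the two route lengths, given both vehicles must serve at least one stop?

Minimum combined distance: 117 m.

There are 2^3 − 1 = 7 ways to divide the 4 stops into two non-empty groups. For each, the best each vehicle can do is its own shortest tour through its group:
  {Juniper} + {Vale, Orwell, Grove}: 32 + 85 = 117
  {Vale} + {Juniper, Orwell, Grove}: 46 + 74 = 120
  {Juniper, Vale} + {Orwell, Grove}: 78 + 74 = 152
  {Orwell} + {Juniper, Vale, Grove}: 44 + 85 = 129
  {Juniper, Orwell} + {Vale, Grove}: 44 + 85 = 129
  {Vale, Orwell} + {Juniper, Grove}: 79 + 74 = 153
  … (7 splits in total)
Best: vehicle 1 Hollow → Juniper → Hollow = 32; vehicle 2 Hollow → Vale → Grove → Orwell → Hollow = 85; combined 117.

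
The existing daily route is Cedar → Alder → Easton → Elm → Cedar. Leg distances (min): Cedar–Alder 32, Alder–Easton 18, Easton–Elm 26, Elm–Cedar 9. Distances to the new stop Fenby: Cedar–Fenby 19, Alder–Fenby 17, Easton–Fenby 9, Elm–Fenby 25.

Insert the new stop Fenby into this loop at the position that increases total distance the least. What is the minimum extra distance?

Minimum extra distance: 4 min, inserting Fenby between Cedar and Alder.

Insertion cost between consecutive stops i–j is d(i,Fenby) + d(Fenby,j) − d(i,j):
  between Cedar and Alder: 19 + 17 − 32 = 4
  between Alder and Easton: 17 + 9 − 18 = 8
  between Easton and Elm: 9 + 25 − 26 = 8
  between Elm and Cedar: 25 + 19 − 9 = 35
Cheapest insertion is between Cedar and Alder, adding 4.
New total = 85 + 4 = 89.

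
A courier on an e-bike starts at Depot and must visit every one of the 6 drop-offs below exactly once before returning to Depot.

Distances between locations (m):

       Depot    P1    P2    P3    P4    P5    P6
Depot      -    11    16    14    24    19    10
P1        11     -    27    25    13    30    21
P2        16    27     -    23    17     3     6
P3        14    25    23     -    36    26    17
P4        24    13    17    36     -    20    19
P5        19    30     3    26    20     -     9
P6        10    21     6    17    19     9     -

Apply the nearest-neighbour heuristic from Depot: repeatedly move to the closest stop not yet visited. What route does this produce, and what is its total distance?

From Depot: distances to unvisited — P6=10, P1=11, P3=14, P2=16, P5=19, P4=24. Nearest is P6 (10).
From P6: distances to unvisited — P2=6, P5=9, P3=17, P4=19, P1=21. Nearest is P2 (6).
From P2: distances to unvisited — P5=3, P4=17, P3=23, P1=27. Nearest is P5 (3).
From P5: distances to unvisited — P4=20, P3=26, P1=30. Nearest is P4 (20).
From P4: distances to unvisited — P1=13, P3=36. Nearest is P1 (13).
From P1: distances to unvisited — P3=25. Nearest is P3 (25).
Return P3→Depot: 14.
Total = 10 + 6 + 3 + 20 + 13 + 25 + 14 = 91.

Nearest-neighbour total = 91 m; route Depot → P6 → P2 → P5 → P4 → P1 → P3 → Depot.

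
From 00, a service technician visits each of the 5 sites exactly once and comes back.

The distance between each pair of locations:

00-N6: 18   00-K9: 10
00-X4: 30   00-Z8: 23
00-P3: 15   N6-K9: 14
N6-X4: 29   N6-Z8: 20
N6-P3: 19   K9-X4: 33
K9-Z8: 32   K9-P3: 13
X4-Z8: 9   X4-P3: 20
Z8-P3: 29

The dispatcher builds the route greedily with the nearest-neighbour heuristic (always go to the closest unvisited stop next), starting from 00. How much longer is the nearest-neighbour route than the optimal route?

Excess over optimum: 13.

00: K9=10, P3=15, N6=18, Z8=23, X4=30 ⇒ K9
K9: P3=13, N6=14, Z8=32, X4=33 ⇒ P3
P3: N6=19, X4=20, Z8=29 ⇒ N6
N6: Z8=20, X4=29 ⇒ Z8
Z8: X4=9 ⇒ X4
NN route 00 → K9 → P3 → N6 → Z8 → X4 → 00 costs 101.
Optimal: 00 → K9 → N6 → Z8 → X4 → P3 → 00 costs 88 (by enumerating all 60 distinct tours).
Excess = 101 − 88 = 13.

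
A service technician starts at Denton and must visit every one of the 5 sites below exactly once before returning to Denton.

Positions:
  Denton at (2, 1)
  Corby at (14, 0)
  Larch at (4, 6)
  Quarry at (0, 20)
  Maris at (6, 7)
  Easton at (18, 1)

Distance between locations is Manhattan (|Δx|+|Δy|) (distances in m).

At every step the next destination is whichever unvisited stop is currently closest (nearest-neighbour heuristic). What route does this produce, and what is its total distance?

Denton → [Larch:7 / Maris:10 / Corby:13 / Easton:16 / Quarry:21] → Larch (7)
Larch → [Maris:3 / Corby:16 / Quarry:18 / Easton:19] → Maris (3)
Maris → [Corby:15 / Easton:18 / Quarry:19] → Corby (15)
Corby → [Easton:5 / Quarry:34] → Easton (5)
Easton → [Quarry:37] → Quarry (37)
Return Quarry→Denton: 21.
Total = 7 + 3 + 15 + 5 + 37 + 21 = 88.

88 m along Denton → Larch → Maris → Corby → Easton → Quarry → Denton.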